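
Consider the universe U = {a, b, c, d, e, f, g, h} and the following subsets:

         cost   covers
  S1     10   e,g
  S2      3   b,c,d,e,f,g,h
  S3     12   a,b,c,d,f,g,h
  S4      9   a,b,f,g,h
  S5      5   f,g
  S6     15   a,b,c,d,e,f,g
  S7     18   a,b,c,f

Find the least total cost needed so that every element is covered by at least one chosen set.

12

S2, S4 cover every element at cost 3 + 9 = 12.
Any cover uses at least 2 sets; among all covering selections none totals below 12.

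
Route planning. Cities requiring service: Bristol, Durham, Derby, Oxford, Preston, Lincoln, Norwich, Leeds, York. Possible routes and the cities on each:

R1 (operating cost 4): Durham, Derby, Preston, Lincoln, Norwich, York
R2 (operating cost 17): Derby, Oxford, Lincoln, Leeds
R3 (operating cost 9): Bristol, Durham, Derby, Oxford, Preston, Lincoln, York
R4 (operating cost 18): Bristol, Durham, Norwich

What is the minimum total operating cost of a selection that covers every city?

30

R1, R2, R3 cover every city at operating cost 4 + 17 + 9 = 30.
Any cover uses at least 3 routes; among all covering selections none totals below 30.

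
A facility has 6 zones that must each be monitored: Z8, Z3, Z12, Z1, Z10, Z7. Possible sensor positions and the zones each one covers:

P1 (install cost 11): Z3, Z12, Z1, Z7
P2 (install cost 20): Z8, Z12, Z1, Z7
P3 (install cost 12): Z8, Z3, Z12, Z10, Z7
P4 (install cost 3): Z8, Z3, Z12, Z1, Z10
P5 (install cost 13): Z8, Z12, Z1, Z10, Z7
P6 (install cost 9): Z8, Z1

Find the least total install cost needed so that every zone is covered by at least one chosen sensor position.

P1, P4 cover every zone at install cost 11 + 3 = 14.
Any cover uses at least 2 sensor positions; among all covering selections none totals below 14.

14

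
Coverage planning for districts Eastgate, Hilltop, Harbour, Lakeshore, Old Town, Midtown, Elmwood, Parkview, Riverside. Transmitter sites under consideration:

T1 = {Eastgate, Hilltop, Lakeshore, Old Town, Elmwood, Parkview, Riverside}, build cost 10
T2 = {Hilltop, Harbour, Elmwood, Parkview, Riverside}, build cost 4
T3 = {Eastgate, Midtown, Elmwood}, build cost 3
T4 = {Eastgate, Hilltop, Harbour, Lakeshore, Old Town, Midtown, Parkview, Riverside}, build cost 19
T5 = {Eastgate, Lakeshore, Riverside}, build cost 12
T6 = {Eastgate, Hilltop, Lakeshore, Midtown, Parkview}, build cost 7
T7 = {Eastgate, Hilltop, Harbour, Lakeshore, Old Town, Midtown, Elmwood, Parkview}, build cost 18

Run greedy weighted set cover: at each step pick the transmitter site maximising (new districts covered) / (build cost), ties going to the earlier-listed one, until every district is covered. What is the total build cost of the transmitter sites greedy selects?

17

Pick 1: T2 adds 5 new (Hilltop, Harbour, Elmwood, Parkview, Riverside) at build cost 4 (ratio 5/4).
Pick 2: T3 adds 2 new (Eastgate, Midtown) at build cost 3 (ratio 2/3).
Pick 3: T1 adds 2 new (Lakeshore, Old Town) at build cost 10 (ratio 2/10).
Greedy total build cost: 4 + 3 + 10 = 17.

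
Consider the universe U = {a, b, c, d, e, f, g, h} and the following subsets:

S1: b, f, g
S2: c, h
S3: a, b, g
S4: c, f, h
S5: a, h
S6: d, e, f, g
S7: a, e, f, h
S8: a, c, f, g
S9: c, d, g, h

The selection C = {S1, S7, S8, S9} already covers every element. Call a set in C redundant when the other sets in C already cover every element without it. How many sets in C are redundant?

Drop S1: b uncovered — not redundant.
Drop S7: e uncovered — not redundant.
Drop S8: the rest still cover every element — redundant.
Drop S9: d uncovered — not redundant.
1 redundant: S8.

1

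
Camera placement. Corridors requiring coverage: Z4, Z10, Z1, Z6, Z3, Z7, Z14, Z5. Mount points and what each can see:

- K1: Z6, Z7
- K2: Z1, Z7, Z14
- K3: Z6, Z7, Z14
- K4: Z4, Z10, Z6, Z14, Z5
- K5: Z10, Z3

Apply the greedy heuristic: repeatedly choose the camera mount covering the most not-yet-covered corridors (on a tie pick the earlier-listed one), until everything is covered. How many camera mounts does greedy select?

Pick 1: K4 covers 5 new corridors (Z4, Z10, Z6, Z14, Z5).
Pick 2: K2 covers 2 new corridors (Z1, Z7).
Pick 3: K5 covers 1 new corridors (Z3).
Greedy uses 3 camera mounts.

3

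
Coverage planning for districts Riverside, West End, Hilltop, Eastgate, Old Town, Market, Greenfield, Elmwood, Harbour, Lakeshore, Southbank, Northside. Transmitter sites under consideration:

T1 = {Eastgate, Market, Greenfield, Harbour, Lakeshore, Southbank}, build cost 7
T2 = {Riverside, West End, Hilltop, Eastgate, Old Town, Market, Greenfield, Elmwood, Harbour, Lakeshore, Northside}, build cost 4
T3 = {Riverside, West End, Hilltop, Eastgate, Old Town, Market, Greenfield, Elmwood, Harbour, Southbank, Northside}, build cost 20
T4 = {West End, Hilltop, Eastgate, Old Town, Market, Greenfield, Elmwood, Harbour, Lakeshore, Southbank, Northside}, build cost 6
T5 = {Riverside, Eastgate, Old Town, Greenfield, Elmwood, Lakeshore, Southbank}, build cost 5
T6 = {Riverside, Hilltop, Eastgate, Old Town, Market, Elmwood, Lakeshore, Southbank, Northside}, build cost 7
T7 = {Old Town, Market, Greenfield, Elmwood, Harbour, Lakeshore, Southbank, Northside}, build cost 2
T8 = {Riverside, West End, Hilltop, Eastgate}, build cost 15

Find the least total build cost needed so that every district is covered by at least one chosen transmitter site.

6

T2, T7 cover every district at build cost 4 + 2 = 6.
Any cover uses at least 2 transmitter sites; among all covering selections none totals below 6.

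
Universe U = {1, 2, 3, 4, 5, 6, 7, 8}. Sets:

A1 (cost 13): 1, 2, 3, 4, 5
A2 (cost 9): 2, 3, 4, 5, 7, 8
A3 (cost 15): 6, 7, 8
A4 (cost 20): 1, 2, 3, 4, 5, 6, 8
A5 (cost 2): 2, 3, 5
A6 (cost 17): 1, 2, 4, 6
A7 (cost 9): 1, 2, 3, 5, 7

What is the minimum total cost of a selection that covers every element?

26

A2, A6 cover every element at cost 9 + 17 = 26.
Any cover uses at least 2 sets; among all covering selections none totals below 26.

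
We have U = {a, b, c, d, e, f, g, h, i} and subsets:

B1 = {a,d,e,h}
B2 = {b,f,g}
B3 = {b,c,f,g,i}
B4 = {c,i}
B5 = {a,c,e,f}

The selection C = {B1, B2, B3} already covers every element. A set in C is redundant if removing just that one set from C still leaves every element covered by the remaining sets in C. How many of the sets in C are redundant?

Drop B1: a, d, e, h uncovered — not redundant.
Drop B2: the rest still cover every element — redundant.
Drop B3: c, i uncovered — not redundant.
1 redundant: B2.

1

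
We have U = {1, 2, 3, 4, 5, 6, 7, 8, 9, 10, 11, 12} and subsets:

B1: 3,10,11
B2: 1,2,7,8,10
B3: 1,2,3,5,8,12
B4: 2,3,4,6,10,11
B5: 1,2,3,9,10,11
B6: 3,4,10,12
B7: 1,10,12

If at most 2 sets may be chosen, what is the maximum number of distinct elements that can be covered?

Choosing B3, B4 covers {1, 2, 3, 4, 5, 6, 8, 10, 11, 12} — 10 elements.
No choice of 2 sets does better; here 7, 9 are left uncovered.

10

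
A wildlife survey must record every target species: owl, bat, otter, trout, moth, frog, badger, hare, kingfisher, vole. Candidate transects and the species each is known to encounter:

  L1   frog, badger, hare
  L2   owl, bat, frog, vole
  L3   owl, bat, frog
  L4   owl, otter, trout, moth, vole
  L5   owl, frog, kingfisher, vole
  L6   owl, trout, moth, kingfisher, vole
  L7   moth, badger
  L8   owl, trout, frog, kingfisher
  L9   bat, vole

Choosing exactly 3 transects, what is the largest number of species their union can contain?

9

Choosing L1, L2, L4 covers {owl, bat, otter, trout, moth, frog, badger, hare, vole} — 9 species.
No choice of 3 transects does better; here kingfisher is left uncovered.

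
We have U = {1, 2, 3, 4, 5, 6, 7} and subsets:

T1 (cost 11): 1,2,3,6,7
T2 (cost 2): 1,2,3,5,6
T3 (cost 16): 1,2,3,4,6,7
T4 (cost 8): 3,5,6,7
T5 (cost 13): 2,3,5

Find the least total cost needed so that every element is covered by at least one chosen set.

18

T2, T3 cover every element at cost 2 + 16 = 18.
Any cover uses at least 2 sets; among all covering selections none totals below 18.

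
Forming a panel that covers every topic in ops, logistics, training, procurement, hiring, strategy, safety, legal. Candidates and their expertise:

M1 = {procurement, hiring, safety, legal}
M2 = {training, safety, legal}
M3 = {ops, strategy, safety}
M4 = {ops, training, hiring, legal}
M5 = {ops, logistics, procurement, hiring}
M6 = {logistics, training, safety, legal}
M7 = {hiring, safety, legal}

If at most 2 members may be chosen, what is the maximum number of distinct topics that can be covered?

Choosing M2, M5 covers {ops, logistics, training, procurement, hiring, safety, legal} — 7 topics.
No choice of 2 members does better; here strategy is left uncovered.

7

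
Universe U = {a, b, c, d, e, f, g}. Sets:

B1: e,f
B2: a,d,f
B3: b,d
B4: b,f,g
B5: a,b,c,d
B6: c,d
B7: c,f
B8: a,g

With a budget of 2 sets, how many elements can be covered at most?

6

Choosing B1, B5 covers {a, b, c, d, e, f} — 6 elements.
No choice of 2 sets does better; here g is left uncovered.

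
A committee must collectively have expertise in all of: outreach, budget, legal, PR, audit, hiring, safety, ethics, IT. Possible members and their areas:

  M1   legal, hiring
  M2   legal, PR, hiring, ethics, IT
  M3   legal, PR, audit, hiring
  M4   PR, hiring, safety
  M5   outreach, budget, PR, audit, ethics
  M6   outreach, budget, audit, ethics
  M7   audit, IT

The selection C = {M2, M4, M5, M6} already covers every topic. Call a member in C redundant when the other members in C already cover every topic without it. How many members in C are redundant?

Drop M2: legal, IT uncovered — not redundant.
Drop M4: safety uncovered — not redundant.
Drop M5: the rest still cover every topic — redundant.
Drop M6: the rest still cover every topic — redundant.
2 redundant: M5, M6.

2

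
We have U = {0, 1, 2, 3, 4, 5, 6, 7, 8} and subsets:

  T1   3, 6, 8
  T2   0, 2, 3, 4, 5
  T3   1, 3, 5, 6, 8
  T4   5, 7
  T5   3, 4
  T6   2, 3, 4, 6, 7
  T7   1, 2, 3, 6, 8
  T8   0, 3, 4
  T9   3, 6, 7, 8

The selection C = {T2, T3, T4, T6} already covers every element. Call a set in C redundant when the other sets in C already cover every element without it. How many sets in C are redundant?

Drop T2: 0 uncovered — not redundant.
Drop T3: 1, 8 uncovered — not redundant.
Drop T4: the rest still cover every element — redundant.
Drop T6: the rest still cover every element — redundant.
2 redundant: T4, T6.

2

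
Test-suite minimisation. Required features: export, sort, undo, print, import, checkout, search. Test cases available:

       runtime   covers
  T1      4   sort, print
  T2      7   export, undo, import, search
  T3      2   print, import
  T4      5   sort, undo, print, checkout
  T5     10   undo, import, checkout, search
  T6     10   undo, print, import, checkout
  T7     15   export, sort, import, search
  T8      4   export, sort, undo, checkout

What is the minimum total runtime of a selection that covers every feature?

T2, T4 cover every feature at runtime 7 + 5 = 12.
Any cover uses at least 2 test cases; among all covering selections none totals below 12.
Greedy by coverage-per-runtime would pick T3, T8, T2 for 13 — worse than the optimum 12.

12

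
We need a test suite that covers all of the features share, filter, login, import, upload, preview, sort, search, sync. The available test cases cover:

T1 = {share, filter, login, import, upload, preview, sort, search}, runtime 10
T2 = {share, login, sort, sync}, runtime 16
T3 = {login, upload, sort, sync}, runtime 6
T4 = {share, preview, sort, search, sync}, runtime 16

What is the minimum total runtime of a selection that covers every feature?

16

T1, T3 cover every feature at runtime 10 + 6 = 16.
Any cover uses at least 2 test cases; among all covering selections none totals below 16.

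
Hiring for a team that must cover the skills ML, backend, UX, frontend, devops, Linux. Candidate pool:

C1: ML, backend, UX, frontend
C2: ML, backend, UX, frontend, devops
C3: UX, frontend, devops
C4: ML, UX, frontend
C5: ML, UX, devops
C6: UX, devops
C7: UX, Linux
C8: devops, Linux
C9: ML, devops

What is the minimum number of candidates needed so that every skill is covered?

2

C1, C8 together cover {ML, backend, UX, frontend, devops, Linux} — every skill.
No single candidate contains all 6 skills, so 2 is optimal.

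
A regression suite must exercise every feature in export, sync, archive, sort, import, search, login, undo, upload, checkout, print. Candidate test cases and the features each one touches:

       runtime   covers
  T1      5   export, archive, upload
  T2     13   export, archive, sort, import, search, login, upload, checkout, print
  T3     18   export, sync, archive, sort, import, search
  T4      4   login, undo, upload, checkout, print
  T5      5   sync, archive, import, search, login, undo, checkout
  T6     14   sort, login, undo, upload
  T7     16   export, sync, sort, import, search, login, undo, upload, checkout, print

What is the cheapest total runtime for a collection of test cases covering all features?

18

T2, T5 cover every feature at runtime 13 + 5 = 18.
Any cover uses at least 2 test cases; among all covering selections none totals below 18.
Greedy by coverage-per-runtime would pick T5, T4, T1, T2 for 27 — worse than the optimum 18.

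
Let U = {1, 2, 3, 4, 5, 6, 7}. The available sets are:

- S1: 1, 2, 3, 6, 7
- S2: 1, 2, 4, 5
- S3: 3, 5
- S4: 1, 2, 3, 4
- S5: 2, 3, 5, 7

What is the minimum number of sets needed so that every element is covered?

S1, S2 together cover {1, 2, 3, 4, 5, 6, 7} — every element.
No single set contains all 7 elements, so 2 is optimal.

2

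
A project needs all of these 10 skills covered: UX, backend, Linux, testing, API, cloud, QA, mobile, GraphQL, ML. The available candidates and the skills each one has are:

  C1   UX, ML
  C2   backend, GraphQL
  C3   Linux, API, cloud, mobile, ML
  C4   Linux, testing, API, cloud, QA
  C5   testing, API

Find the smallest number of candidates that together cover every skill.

C1, C2, C3, C4 together cover {UX, backend, Linux, testing, API, cloud, QA, mobile, GraphQL, ML} — every skill.
No 3 of the 5 candidates cover everything (all 10 triples fall short), so 4 is minimum.

4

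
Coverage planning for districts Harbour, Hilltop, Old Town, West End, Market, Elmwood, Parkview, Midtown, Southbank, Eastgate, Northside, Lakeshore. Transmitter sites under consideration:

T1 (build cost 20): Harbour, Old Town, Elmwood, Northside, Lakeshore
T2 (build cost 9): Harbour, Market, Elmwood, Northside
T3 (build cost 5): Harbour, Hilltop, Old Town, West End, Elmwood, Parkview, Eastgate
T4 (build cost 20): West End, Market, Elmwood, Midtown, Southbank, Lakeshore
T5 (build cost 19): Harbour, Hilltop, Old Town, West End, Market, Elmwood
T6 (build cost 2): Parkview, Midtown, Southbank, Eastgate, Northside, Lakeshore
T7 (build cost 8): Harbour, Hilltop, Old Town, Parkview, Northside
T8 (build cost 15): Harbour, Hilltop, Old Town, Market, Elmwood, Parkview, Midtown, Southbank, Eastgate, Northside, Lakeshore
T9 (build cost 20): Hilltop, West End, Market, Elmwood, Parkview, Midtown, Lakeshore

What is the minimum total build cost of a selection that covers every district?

16

T2, T3, T6 cover every district at build cost 9 + 5 + 2 = 16.
Any cover uses at least 2 transmitter sites; among all covering selections none totals below 16.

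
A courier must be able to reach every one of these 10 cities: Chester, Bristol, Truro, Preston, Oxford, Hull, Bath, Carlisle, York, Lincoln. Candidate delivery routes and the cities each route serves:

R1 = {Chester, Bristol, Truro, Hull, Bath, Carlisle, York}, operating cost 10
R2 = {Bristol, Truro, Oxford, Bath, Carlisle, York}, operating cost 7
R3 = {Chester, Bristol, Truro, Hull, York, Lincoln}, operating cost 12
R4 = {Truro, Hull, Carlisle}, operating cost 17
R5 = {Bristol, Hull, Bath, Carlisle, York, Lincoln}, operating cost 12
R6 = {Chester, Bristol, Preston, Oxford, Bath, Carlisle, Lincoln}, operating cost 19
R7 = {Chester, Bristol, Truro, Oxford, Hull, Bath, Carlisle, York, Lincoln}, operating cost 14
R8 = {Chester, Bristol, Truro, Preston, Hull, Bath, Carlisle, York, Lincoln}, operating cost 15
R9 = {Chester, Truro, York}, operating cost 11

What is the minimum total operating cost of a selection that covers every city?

R2, R8 cover every city at operating cost 7 + 15 = 22.
Any cover uses at least 2 routes; among all covering selections none totals below 22.

22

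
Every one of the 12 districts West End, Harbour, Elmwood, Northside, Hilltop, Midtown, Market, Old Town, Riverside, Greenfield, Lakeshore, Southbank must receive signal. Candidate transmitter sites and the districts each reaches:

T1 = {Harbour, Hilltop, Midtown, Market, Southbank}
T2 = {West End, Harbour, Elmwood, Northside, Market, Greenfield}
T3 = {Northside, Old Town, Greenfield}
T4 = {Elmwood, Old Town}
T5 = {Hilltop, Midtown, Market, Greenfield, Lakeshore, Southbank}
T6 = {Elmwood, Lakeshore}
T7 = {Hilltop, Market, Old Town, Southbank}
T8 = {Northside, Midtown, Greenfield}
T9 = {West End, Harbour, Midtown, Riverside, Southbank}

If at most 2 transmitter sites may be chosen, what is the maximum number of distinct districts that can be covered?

Choosing T2, T5 covers {West End, Harbour, Elmwood, Northside, Hilltop, Midtown, Market, Greenfield, Lakeshore, Southbank} — 10 districts.
No choice of 2 transmitter sites does better; here Old Town, Riverside are left uncovered.

10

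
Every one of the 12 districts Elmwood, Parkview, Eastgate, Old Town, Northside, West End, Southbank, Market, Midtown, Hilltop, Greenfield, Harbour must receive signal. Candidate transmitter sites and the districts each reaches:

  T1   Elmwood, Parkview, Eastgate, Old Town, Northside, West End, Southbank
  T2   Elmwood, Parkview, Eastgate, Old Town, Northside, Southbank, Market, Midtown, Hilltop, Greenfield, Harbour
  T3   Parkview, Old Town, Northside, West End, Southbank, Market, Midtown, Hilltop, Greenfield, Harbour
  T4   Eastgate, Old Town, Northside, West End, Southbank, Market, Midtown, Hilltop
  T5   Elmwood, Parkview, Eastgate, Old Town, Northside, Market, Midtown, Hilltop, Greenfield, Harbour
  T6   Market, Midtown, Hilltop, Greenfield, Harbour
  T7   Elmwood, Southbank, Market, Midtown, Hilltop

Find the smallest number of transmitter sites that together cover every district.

2

T1, T2 together cover {Elmwood, Parkview, Eastgate, Old Town, Northside, West End, Southbank, Market, Midtown, Hilltop, Greenfield, Harbour} — every district.
No single transmitter site contains all 12 districts, so 2 is optimal.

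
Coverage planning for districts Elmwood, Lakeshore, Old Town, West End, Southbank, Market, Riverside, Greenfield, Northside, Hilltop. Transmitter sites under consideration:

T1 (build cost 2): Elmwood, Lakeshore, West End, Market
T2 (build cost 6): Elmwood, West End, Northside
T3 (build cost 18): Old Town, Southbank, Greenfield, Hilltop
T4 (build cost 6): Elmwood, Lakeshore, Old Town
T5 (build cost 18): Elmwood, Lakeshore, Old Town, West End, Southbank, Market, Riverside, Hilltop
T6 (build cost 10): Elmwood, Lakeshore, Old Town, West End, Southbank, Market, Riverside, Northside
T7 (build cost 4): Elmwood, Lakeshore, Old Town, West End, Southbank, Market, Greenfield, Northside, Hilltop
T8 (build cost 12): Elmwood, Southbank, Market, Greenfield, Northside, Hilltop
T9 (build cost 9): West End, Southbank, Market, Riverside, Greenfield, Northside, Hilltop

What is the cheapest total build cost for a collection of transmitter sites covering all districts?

T7, T9 cover every district at build cost 4 + 9 = 13.
Any cover uses at least 2 transmitter sites; among all covering selections none totals below 13.

13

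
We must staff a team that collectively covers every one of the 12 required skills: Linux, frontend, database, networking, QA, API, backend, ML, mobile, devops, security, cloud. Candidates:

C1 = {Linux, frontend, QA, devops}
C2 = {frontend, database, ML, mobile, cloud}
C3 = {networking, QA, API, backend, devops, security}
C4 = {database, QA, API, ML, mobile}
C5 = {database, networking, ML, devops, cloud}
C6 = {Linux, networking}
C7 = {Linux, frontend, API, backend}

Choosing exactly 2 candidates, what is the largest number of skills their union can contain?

Choosing C2, C3 covers {frontend, database, networking, QA, API, backend, ML, mobile, devops, security, cloud} — 11 skills.
No choice of 2 candidates does better; here Linux is left uncovered.

11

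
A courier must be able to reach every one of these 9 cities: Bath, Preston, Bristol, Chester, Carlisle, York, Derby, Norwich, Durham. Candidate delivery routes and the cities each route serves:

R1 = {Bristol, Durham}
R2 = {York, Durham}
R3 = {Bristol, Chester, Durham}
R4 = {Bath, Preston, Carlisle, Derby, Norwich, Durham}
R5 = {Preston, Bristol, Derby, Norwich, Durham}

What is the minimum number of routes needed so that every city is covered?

3

R2, R3, R4 together cover {Bath, Preston, Bristol, Chester, Carlisle, York, Derby, Norwich, Durham} — every city.
No 2 of the 5 routes cover everything (all 10 pairs fall short), so 3 is minimum.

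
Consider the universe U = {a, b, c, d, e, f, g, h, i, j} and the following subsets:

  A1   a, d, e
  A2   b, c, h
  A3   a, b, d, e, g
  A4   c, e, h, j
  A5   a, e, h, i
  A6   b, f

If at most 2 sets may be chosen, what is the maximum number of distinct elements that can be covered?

8

Choosing A3, A4 covers {a, b, c, d, e, g, h, j} — 8 elements.
No choice of 2 sets does better; here f, i are left uncovered.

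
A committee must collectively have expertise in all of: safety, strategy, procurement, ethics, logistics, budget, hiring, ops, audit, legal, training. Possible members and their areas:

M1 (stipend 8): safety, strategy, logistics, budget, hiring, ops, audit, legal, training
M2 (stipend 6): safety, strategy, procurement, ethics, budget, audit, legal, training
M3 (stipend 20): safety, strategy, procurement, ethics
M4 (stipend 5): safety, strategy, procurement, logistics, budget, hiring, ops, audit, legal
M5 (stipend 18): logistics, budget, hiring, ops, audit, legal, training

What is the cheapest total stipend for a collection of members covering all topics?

M2, M4 cover every topic at stipend 6 + 5 = 11.
Any cover uses at least 2 members; among all covering selections none totals below 11.

11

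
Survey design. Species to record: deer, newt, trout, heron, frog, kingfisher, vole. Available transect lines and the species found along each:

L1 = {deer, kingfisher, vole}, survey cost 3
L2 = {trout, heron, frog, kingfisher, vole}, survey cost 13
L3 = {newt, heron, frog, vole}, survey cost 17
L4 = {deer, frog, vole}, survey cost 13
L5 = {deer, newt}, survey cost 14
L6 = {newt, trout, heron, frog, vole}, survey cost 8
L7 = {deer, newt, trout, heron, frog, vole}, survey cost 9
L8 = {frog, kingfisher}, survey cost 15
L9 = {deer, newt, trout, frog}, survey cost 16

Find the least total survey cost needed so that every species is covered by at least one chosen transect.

11

L1, L6 cover every species at survey cost 3 + 8 = 11.
Any cover uses at least 2 transects; among all covering selections none totals below 11.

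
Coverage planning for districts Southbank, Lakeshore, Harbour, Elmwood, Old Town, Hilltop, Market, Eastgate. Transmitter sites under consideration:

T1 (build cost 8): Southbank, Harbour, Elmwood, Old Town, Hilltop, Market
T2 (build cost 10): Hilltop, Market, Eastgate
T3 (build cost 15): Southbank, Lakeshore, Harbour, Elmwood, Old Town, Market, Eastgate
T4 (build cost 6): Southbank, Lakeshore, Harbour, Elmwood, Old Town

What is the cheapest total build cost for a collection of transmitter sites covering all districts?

16

T2, T4 cover every district at build cost 10 + 6 = 16.
Any cover uses at least 2 transmitter sites; among all covering selections none totals below 16.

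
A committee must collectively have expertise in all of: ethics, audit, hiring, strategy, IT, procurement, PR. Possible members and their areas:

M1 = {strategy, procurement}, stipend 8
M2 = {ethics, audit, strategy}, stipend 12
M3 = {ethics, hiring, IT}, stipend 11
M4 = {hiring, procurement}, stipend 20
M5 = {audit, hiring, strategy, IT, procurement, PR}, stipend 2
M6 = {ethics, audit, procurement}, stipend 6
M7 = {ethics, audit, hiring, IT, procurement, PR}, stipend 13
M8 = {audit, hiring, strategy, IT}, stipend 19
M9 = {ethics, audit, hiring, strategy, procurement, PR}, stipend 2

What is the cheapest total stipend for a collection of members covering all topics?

M5, M9 cover every topic at stipend 2 + 2 = 4.
Any cover uses at least 2 members; among all covering selections none totals below 4.

4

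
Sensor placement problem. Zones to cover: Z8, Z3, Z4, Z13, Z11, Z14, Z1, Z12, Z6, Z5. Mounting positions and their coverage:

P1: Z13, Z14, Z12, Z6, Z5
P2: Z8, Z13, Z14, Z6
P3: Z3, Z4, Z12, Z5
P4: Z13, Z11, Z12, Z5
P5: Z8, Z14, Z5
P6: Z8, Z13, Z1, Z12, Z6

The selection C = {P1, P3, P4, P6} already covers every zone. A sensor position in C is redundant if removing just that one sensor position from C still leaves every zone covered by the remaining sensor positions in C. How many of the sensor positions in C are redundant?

0

Drop P1: Z14 uncovered — not redundant.
Drop P3: Z3, Z4 uncovered — not redundant.
Drop P4: Z11 uncovered — not redundant.
Drop P6: Z8, Z1 uncovered — not redundant.
None of the sensor positions in C is redundant.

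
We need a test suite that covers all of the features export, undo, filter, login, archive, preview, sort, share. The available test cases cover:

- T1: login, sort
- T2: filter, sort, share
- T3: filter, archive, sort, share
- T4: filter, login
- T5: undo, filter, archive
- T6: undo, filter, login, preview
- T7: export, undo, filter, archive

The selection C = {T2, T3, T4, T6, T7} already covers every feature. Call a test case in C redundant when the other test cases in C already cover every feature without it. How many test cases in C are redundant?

3

Drop T2: the rest still cover every feature — redundant.
Drop T3: the rest still cover every feature — redundant.
Drop T4: the rest still cover every feature — redundant.
Drop T6: preview uncovered — not redundant.
Drop T7: export uncovered — not redundant.
3 redundant: T2, T3, T4.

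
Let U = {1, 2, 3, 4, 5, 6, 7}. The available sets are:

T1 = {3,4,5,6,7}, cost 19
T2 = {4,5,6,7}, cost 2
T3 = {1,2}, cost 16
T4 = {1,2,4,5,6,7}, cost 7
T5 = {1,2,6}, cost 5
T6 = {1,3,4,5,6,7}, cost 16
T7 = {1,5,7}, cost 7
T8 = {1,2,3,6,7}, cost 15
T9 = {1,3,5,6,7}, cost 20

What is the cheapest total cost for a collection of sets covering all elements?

T2, T8 cover every element at cost 2 + 15 = 17.
Any cover uses at least 2 sets; among all covering selections none totals below 17.

17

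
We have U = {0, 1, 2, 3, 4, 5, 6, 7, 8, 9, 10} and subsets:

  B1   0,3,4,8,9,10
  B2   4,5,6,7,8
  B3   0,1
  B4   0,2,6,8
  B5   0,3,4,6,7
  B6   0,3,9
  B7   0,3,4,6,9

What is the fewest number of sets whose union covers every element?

4

B1, B2, B3, B4 together cover {0, 1, 2, 3, 4, 5, 6, 7, 8, 9, 10} — every element.
No 3 of the 7 sets cover everything (all 35 triples fall short), so 4 is minimum.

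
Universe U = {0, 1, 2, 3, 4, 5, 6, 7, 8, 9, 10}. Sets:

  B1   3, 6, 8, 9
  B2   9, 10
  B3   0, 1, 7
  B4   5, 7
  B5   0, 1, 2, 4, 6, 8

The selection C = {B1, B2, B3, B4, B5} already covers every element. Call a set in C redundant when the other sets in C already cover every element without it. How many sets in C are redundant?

1

Drop B1: 3 uncovered — not redundant.
Drop B2: 10 uncovered — not redundant.
Drop B3: the rest still cover every element — redundant.
Drop B4: 5 uncovered — not redundant.
Drop B5: 2, 4 uncovered — not redundant.
1 redundant: B3.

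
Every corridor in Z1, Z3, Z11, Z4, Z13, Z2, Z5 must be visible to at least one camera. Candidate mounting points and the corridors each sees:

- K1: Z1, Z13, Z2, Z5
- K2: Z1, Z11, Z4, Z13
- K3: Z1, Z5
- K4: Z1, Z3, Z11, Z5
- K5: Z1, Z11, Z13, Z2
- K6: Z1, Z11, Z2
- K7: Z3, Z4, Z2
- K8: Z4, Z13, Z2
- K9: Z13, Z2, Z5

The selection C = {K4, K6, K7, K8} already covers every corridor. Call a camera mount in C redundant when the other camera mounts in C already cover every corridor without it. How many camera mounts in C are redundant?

Drop K4: Z5 uncovered — not redundant.
Drop K6: the rest still cover every corridor — redundant.
Drop K7: the rest still cover every corridor — redundant.
Drop K8: Z13 uncovered — not redundant.
2 redundant: K6, K7.

2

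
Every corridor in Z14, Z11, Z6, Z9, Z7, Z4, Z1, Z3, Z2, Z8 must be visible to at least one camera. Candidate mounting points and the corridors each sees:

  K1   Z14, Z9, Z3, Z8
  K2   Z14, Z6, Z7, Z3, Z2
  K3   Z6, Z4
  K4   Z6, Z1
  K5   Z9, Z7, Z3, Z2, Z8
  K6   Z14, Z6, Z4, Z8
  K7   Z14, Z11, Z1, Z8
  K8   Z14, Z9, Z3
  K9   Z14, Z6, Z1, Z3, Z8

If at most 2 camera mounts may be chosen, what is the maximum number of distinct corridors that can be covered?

Choosing K2, K7 covers {Z14, Z11, Z6, Z7, Z1, Z3, Z2, Z8} — 8 corridors.
No choice of 2 camera mounts does better; here Z9, Z4 are left uncovered.

8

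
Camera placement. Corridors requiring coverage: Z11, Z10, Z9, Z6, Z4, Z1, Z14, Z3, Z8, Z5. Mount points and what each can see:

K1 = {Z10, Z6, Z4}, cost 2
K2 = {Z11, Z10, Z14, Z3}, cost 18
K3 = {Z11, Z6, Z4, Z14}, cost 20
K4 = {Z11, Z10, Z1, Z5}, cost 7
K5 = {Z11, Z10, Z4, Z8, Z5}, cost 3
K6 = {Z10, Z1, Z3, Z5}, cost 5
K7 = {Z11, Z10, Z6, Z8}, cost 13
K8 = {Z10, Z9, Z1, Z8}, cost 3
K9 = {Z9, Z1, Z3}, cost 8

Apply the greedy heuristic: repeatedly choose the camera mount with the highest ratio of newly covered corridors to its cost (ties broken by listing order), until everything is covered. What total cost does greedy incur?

31

Pick 1: K5 adds 5 new (Z11, Z10, Z4, Z8, Z5) at cost 3 (ratio 5/3).
Pick 2: K8 adds 2 new (Z9, Z1) at cost 3 (ratio 2/3).
Pick 3: K1 adds 1 new (Z6) at cost 2 (ratio 1/2).
Pick 4: K6 adds 1 new (Z3) at cost 5 (ratio 1/5).
Pick 5: K2 adds 1 new (Z14) at cost 18 (ratio 1/18).
Greedy total cost: 3 + 3 + 2 + 5 + 18 = 31. (The true optimum is 26, so greedy overshoots here.)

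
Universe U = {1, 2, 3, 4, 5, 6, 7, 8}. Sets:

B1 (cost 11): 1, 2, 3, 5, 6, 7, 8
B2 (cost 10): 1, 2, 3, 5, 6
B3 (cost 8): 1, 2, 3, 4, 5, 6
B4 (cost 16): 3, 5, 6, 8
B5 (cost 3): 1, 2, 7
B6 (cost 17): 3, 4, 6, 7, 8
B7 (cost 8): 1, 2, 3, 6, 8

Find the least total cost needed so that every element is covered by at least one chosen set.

19

B1, B3 cover every element at cost 11 + 8 = 19.
Any cover uses at least 2 sets; among all covering selections none totals below 19.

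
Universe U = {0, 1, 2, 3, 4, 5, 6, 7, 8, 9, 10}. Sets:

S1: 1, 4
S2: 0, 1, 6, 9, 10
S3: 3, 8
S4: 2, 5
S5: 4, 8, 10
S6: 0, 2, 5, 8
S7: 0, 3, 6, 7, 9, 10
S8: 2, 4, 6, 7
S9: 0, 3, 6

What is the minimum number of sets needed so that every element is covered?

3

S1, S6, S7 together cover {0, 1, 2, 3, 4, 5, 6, 7, 8, 9, 10} — every element.
No 2 of the 9 sets cover everything (all 36 pairs fall short), so 3 is minimum.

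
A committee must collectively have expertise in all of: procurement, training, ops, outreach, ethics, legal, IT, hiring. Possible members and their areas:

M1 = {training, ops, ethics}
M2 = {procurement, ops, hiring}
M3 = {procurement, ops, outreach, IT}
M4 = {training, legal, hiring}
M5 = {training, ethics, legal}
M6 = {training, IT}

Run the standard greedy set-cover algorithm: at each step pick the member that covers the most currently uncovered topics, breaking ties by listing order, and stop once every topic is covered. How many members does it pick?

3

Pick 1: M3 covers 4 new topics (procurement, ops, outreach, IT).
Pick 2: M4 covers 3 new topics (training, legal, hiring).
Pick 3: M1 covers 1 new topics (ethics).
Greedy uses 3 members.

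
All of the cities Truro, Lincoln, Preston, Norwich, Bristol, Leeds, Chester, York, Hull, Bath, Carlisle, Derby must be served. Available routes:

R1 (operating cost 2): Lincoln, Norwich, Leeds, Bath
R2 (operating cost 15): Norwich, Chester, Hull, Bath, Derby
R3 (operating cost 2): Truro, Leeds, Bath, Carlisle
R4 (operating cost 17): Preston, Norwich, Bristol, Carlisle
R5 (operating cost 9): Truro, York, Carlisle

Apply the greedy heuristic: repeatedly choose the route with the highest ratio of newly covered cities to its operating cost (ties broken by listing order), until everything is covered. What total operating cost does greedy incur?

Pick 1: R1 adds 4 new (Lincoln, Norwich, Leeds, Bath) at operating cost 2 (ratio 4/2).
Pick 2: R3 adds 2 new (Truro, Carlisle) at operating cost 2 (ratio 2/2).
Pick 3: R2 adds 3 new (Chester, Hull, Derby) at operating cost 15 (ratio 3/15).
Pick 4: R4 adds 2 new (Preston, Bristol) at operating cost 17 (ratio 2/17).
Pick 5: R5 adds 1 new (York) at operating cost 9 (ratio 1/9).
Greedy total operating cost: 2 + 2 + 15 + 17 + 9 = 45. (The true optimum is 43, so greedy overshoots here.)

45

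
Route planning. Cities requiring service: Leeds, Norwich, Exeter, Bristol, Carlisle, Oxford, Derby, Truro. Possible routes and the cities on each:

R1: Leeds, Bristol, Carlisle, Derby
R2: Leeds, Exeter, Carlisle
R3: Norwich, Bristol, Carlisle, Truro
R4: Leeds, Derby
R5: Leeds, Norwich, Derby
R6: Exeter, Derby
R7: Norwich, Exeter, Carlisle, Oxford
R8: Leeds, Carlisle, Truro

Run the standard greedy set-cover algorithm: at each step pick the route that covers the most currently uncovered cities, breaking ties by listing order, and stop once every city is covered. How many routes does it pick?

Pick 1: R1 covers 4 new cities (Leeds, Bristol, Carlisle, Derby).
Pick 2: R7 covers 3 new cities (Norwich, Exeter, Oxford).
Pick 3: R3 covers 1 new cities (Truro).
Greedy uses 3 routes.

3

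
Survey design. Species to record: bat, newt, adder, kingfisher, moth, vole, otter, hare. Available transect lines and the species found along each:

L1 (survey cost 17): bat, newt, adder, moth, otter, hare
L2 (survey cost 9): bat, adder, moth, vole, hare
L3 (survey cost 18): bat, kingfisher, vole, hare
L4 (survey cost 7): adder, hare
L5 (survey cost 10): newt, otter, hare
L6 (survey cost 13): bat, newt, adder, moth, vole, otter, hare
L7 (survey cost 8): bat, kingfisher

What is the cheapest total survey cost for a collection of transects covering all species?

L6, L7 cover every species at survey cost 13 + 8 = 21.
Any cover uses at least 2 transects; among all covering selections none totals below 21.

21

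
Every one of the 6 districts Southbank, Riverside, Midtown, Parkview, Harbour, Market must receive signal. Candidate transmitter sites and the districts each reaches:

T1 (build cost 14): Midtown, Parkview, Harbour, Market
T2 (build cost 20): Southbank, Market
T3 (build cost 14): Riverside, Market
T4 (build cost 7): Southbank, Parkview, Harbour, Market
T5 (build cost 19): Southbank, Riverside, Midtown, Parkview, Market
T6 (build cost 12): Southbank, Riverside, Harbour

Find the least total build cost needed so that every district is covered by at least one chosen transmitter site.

T1, T6 cover every district at build cost 14 + 12 = 26.
Any cover uses at least 2 transmitter sites; among all covering selections none totals below 26.

26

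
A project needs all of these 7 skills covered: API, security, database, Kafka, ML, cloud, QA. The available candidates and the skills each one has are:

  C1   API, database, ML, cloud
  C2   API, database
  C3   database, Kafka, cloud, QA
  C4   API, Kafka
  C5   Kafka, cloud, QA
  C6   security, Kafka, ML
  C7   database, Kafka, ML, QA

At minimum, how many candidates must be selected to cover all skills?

C1, C3, C6 together cover {API, security, database, Kafka, ML, cloud, QA} — every skill.
No 2 of the 7 candidates cover everything (all 21 pairs fall short), so 3 is minimum.

3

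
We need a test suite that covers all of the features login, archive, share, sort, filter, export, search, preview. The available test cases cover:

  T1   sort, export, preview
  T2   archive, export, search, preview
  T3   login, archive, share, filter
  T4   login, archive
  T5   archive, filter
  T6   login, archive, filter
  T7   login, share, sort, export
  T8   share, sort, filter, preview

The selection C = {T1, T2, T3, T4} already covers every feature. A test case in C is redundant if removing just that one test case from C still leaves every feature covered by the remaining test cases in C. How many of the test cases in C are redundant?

1

Drop T1: sort uncovered — not redundant.
Drop T2: search uncovered — not redundant.
Drop T3: share, filter uncovered — not redundant.
Drop T4: the rest still cover every feature — redundant.
1 redundant: T4.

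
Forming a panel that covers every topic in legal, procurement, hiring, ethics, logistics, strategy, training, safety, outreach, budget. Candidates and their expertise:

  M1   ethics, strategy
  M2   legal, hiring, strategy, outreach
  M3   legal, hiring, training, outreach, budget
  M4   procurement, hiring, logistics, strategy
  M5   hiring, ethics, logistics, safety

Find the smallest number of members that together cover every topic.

M3, M4, M5 together cover {legal, procurement, hiring, ethics, logistics, strategy, training, safety, outreach, budget} — every topic.
No 2 of the 5 members cover everything (all 10 pairs fall short), so 3 is minimum.

3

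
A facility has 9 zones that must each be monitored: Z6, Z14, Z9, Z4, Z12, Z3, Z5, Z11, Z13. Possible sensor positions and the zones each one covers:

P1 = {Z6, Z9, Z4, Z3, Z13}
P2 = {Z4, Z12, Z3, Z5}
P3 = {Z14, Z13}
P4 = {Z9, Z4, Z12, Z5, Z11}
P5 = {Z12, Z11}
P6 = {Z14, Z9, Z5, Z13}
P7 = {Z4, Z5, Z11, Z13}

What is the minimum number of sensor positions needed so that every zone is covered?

P1, P3, P4 together cover {Z6, Z14, Z9, Z4, Z12, Z3, Z5, Z11, Z13} — every zone.
No 2 of the 7 sensor positions cover everything (all 21 pairs fall short), so 3 is minimum.

3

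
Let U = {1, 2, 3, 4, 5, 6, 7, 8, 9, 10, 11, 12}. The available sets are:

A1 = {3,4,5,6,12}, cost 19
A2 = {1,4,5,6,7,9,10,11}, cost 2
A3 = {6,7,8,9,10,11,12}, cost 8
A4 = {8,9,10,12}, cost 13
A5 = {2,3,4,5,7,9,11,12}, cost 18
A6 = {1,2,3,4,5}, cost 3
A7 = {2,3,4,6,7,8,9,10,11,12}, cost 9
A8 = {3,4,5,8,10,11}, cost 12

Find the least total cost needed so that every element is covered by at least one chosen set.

11

A2, A7 cover every element at cost 2 + 9 = 11.
Any cover uses at least 2 sets; among all covering selections none totals below 11.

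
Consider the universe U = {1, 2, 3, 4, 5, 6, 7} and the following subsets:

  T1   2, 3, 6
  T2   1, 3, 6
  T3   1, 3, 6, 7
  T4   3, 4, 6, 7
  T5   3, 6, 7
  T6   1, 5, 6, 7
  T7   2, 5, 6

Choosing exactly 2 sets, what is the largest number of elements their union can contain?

6

Choosing T1, T6 covers {1, 2, 3, 5, 6, 7} — 6 elements.
No choice of 2 sets does better; here 4 is left uncovered.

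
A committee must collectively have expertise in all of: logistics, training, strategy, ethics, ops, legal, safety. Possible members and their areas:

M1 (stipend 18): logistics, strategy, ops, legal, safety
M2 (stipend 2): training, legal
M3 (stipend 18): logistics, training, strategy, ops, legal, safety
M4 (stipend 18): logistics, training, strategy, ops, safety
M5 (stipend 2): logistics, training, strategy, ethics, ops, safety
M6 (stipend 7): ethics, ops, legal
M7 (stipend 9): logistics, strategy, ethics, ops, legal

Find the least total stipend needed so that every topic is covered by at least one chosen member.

4

M2, M5 cover every topic at stipend 2 + 2 = 4.
Any cover uses at least 2 members; among all covering selections none totals below 4.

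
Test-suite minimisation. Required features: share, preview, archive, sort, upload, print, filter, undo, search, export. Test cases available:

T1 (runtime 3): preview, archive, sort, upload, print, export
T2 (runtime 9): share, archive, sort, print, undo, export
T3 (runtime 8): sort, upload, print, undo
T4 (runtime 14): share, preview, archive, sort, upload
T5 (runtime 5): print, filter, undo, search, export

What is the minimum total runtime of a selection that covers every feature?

T1, T2, T5 cover every feature at runtime 3 + 9 + 5 = 17.
Any cover uses at least 2 test cases; among all covering selections none totals below 17.

17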